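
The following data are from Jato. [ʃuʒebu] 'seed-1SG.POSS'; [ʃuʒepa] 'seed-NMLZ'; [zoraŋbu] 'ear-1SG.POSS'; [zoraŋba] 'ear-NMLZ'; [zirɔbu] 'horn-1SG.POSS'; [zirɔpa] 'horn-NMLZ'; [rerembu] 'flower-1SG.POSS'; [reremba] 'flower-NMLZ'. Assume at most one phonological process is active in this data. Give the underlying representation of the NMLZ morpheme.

The NMLZ morpheme has two allomorphs, [-ba] and [-pa].
By contrast the 1SG.POSS suffix keeps its initial [b] throughout — that segment must be underlying.
So the underlying form is /-pa/, and voiceless stops become voiced after a nasal.

/-pa/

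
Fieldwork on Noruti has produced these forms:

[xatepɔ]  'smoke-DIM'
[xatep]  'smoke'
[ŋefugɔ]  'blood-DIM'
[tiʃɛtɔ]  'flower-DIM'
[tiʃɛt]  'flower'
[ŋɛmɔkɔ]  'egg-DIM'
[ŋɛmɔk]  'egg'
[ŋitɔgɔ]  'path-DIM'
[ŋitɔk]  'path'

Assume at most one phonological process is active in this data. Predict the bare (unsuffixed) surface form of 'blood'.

The stem for 'path' ends in [g] in [ŋitɔgɔ] but [k] in [ŋitɔk].
If /k/ were underlying and a rule turned it into [g] before the DIM suffix, 'egg' would also alternate; but it has [k] in both [ŋɛmɔkɔ] and [ŋɛmɔk].
The alternation reflects word-final obstruent devoicing: voiced obstruents become voiceless word-finally. /g/ is underlying.
From [ŋefugɔ] the stem 'blood' is /ŋefug/; word-finally this yields [ŋefuk].

[ŋefuk]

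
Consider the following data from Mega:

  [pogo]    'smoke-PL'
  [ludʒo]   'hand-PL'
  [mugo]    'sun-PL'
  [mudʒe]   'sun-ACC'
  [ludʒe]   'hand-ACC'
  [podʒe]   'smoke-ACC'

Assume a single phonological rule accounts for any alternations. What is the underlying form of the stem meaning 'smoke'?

/pog/

In [pogo] and [podʒe] the final segment of 'smoke' alternates: [g] ~ [dʒ].
But 'hand' keeps [dʒ] in both environments ([ludʒo], [ludʒe]), so there is no rule changing /dʒ/ to [g] before the PL suffix.
The alternation reflects palatalization before a front vowel: /g/ becomes palato-alveolar [dʒ] before a front vowel. /g/ is underlying.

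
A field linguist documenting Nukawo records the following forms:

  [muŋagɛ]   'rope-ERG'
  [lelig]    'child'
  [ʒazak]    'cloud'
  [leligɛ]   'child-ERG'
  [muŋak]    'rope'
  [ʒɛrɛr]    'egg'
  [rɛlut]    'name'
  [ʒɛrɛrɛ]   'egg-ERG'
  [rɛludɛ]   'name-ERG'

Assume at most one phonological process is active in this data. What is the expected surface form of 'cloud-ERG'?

In [muŋagɛ] and [muŋak] the final segment of 'rope' alternates: [g] ~ [k].
If /g/ were underlying and a rule turned it into [k] in isolation, 'child' would also alternate; but it has [g] in both [leligɛ] and [lelig].
Therefore /k/ is basic and [g] is derived by intervocalic voicing (voiceless stops become voiced between vowels).
The one attested form of 'cloud', [ʒazak], shows underlying /ʒazak/. Applying the same rule between vowels gives [ʒazagɛ].

[ʒazagɛ]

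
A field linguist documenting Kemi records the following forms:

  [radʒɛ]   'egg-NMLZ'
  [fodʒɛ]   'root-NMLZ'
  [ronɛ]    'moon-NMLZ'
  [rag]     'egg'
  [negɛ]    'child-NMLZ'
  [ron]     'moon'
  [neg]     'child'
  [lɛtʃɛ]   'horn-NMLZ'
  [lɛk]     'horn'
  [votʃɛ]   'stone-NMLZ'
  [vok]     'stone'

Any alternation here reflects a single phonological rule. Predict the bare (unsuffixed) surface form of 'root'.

[fog]

The root 'egg' surfaces as [rag] and [radʒɛ], with a stem-final [g] ~ [dʒ] alternation.
The stem 'child' ([neg], [negɛ]) shows [g] unchanged in both environments, so [g] cannot be basic with [dʒ] derived before the NMLZ suffix.
So /dʒ/ is underlying, and a rule of depalatalization — palato-alveolar /tʃ/ and /dʒ/ become [k] and [g] when no front vowel follows — gives [g].
The one attested form of 'root', [fodʒɛ], shows underlying /fodʒ/. Applying the same rule when no front vowel follows gives [fog].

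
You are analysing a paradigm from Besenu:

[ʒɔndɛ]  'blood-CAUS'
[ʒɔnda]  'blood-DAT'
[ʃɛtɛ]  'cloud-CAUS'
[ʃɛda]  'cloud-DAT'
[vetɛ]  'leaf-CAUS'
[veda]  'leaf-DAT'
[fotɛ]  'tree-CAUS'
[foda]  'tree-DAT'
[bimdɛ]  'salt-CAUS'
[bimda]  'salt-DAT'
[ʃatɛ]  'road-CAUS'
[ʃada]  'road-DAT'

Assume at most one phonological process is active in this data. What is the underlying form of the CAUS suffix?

/-tɛ/

The CAUS suffix surfaces as [-dɛ] and [-tɛ], depending on the final segment of the stem.
By contrast the DAT suffix keeps its initial [d] throughout — that segment must be underlying.
The CAUS suffix is therefore /-tɛ/ underlyingly, with post-nasal voicing: voiceless stops become voiced after a nasal.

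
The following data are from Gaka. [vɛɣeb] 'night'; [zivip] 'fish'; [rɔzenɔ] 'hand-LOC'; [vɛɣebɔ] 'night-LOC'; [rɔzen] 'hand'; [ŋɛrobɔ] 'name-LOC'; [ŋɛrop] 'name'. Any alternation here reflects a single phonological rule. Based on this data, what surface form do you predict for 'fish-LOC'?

In [ŋɛrop] and [ŋɛrobɔ] the final segment of 'name' alternates: [p] ~ [b].
If /b/ were underlying and a rule turned it into [p] in isolation, 'night' would also alternate; but it has [b] in both [vɛɣeb] and [vɛɣebɔ].
The alternation reflects intervocalic voicing: voiceless stops become voiced between vowels. /p/ is underlying.
The one attested form of 'fish', [zivip], shows underlying /zivip/. Applying the same rule between vowels gives [zivibɔ].

[zivibɔ]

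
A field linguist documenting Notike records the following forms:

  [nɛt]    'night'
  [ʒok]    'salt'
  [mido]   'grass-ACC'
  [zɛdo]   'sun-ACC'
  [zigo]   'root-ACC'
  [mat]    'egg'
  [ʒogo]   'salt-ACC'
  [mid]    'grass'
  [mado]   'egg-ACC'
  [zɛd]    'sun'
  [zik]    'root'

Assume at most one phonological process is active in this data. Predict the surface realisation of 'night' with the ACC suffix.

'egg' shows [t] ~ [d] at the end of the stem ([mat] vs [mado]).
But 'grass' keeps [d] in both environments ([mid], [mido]), so there is no rule changing /d/ to [t] in isolation.
The alternation reflects intervocalic voicing: voiceless stops become voiced between vowels. /t/ is underlying.
From [nɛt] the stem 'night' is /nɛt/; between vowels this yields [nɛdo].

[nɛdo]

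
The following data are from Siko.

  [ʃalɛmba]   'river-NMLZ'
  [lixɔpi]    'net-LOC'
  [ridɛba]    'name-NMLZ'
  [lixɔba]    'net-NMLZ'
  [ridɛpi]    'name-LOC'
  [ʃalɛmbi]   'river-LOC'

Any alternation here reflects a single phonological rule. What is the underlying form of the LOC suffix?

/-pi/

The LOC suffix surfaces as [-bi] and [-pi], depending on the final segment of the stem.
By contrast the NMLZ suffix keeps its initial [b] throughout — that segment must be underlying.
The LOC suffix is therefore /-pi/ underlyingly, with post-nasal voicing: voiceless stops become voiced after a nasal.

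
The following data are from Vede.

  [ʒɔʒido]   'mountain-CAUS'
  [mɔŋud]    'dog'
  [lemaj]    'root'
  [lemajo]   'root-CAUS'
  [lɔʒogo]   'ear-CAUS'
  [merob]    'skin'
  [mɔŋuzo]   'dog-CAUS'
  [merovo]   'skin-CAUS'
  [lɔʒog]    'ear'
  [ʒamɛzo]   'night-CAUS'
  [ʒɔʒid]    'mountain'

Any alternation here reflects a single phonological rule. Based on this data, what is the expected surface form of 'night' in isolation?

The stem for 'dog' ends in [d] in [mɔŋud] but [z] in [mɔŋuzo].
The stem 'mountain' ([ʒɔʒid], [ʒɔʒido]) shows [d] unchanged in both environments, so [d] cannot be basic with [z] derived before the CAUS suffix.
So /z/ is underlying, and a rule of word-final hardening — voiced fricatives become stops word-finally — gives [d].
From [ʒamɛzo] the stem 'night' is /ʒamɛz/; word-finally this yields [ʒamɛd].

[ʒamɛd]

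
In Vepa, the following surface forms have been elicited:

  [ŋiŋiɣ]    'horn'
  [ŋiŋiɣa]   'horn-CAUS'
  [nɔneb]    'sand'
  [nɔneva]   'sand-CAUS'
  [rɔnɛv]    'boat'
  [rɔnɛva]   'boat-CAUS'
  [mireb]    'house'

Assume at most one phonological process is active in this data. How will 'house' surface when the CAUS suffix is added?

[mireva]

In [nɔneb] and [nɔneva] the final segment of 'sand' alternates: [b] ~ [v].
Compare 'boat', with invariant [v] in [rɔnɛv] and [rɔnɛva]: an analysis with underlying /v/ and a rule producing [b] in isolation would wrongly predict alternation here too.
The alternation reflects intervocalic spirantization: voiced stops become fricatives between vowels. /b/ is underlying.
From [mireb] the stem 'house' is /mireb/; between vowels this yields [mireva].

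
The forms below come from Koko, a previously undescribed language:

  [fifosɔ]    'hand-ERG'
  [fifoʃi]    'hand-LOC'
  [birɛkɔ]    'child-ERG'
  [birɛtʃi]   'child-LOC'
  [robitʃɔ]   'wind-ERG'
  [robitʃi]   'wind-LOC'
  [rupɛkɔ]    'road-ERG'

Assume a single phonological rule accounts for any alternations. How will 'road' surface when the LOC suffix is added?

[rupɛtʃi]

'child' shows [k] ~ [tʃ] at the end of the stem ([birɛkɔ] vs [birɛtʃi]).
If /tʃ/ were underlying and a rule turned it into [k] before the ERG suffix, 'wind' would also alternate; but it has [tʃ] in both [robitʃɔ] and [robitʃi].
Therefore /k/ is basic and [tʃ] is derived by palatalization before a front vowel (/k/ and /s/ become palato-alveolar [tʃ] and [ʃ] before a front vowel).
From [rupɛkɔ] the stem 'road' is /rupɛk/; before a front vowel this yields [rupɛtʃi].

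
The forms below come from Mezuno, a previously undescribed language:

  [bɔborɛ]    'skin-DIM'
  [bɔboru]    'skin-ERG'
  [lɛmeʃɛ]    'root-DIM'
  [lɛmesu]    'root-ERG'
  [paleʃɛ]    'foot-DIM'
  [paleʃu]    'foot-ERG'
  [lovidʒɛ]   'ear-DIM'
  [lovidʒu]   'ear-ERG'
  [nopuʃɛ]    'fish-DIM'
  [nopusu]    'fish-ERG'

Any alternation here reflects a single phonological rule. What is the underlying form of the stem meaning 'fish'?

/nopus/

The root 'fish' surfaces as [nopuʃɛ] and [nopusu], with a stem-final [ʃ] ~ [s] alternation.
Compare 'foot', with invariant [ʃ] in [paleʃɛ] and [paleʃu]: an analysis with underlying /ʃ/ and a rule producing [s] before the ERG suffix would wrongly predict alternation here too.
Therefore /s/ is basic and [ʃ] is derived by palatalization before a front vowel (/s/ becomes palato-alveolar [ʃ] before a front vowel).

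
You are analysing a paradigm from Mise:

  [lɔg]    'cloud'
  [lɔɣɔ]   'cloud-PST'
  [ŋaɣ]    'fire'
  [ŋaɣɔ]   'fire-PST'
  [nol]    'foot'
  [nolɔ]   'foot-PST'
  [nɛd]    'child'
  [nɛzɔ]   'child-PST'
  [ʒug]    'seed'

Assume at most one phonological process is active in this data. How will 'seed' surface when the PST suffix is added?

[ʒuɣɔ]

The stem for 'cloud' ends in [g] in [lɔg] but [ɣ] in [lɔɣɔ].
If /ɣ/ were underlying and a rule turned it into [g] in isolation, 'fire' would also alternate; but it has [ɣ] in both [ŋaɣ] and [ŋaɣɔ].
So /g/ is underlying, and a rule of intervocalic spirantization — voiced stops become fricatives between vowels — gives [ɣ].
The one attested form of 'seed', [ʒug], shows underlying /ʒug/. Applying the same rule between vowels gives [ʒuɣɔ].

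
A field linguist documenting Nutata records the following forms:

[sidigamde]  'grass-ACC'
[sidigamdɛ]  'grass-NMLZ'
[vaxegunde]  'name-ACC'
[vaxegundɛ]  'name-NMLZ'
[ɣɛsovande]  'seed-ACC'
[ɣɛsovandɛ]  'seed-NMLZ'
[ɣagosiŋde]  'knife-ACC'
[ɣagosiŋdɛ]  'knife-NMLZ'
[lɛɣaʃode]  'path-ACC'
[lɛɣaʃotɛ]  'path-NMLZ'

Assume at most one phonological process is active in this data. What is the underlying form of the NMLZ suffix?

The NMLZ morpheme has two allomorphs, [-dɛ] and [-tɛ].
The ACC suffix, which begins with [d], is invariant after every stem; so [d] is not altered by any rule here.
So the underlying form is /-tɛ/, and voiceless stops become voiced after a nasal.

/-tɛ/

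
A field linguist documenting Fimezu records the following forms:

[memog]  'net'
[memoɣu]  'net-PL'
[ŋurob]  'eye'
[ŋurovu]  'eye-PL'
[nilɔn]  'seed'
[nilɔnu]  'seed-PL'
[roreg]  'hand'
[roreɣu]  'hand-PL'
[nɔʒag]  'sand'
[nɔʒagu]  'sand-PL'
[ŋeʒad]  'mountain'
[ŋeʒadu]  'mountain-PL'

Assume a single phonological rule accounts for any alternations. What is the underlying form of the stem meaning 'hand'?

'hand' shows [g] ~ [ɣ] at the end of the stem ([roreg] vs [roreɣu]).
If /g/ were underlying and a rule turned it into [ɣ] before the PL suffix, 'sand' would also alternate; but it has [g] in both [nɔʒag] and [nɔʒagu].
The alternation reflects word-final hardening: voiced fricatives become stops word-finally. /ɣ/ is underlying.
The underlying form of 'hand' is therefore /roreɣ/.

/roreɣ/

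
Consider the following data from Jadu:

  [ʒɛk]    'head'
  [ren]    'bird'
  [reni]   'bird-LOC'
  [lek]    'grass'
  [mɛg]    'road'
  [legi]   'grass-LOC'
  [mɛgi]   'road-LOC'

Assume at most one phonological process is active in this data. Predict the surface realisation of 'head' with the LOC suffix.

[ʒɛgi]

The root 'grass' surfaces as [lek] and [legi], with a stem-final [k] ~ [g] alternation.
If /g/ were underlying and a rule turned it into [k] in isolation, 'road' would also alternate; but it has [g] in both [mɛg] and [mɛgi].
The underlying segment must be /k/; voiceless stops become voiced between vowels, yielding [g] there.
The one attested form of 'head', [ʒɛk], shows underlying /ʒɛk/. Applying the same rule between vowels gives [ʒɛgi].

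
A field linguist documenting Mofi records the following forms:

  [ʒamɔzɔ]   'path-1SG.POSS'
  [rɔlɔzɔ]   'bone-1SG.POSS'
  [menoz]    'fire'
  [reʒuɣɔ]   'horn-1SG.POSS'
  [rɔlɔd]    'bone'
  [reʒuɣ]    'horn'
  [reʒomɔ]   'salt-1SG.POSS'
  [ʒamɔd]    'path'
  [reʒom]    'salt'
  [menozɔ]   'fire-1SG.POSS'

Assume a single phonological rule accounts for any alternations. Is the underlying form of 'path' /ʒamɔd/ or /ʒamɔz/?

In [ʒamɔzɔ] and [ʒamɔd] the final segment of 'path' alternates: [z] ~ [d].
But 'fire' keeps [z] in both environments ([menozɔ], [menoz]), so there is no rule changing /z/ to [d] in isolation.
The alternation reflects intervocalic spirantization: voiced stops become fricatives between vowels. /d/ is underlying.

/ʒamɔd/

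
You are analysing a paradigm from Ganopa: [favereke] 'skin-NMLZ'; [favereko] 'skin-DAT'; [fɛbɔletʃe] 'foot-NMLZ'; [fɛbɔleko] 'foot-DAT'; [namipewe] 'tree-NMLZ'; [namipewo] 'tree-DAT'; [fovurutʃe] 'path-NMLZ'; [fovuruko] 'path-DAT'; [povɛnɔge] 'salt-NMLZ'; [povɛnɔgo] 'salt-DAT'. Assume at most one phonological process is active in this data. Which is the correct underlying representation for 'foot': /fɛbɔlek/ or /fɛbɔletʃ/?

/fɛbɔletʃ/

The root 'foot' surfaces as [fɛbɔletʃe] and [fɛbɔleko], with a stem-final [tʃ] ~ [k] alternation.
But 'skin' keeps [k] in both environments ([favereke], [favereko]), so there is no rule changing /k/ to [tʃ] before the NMLZ suffix.
Therefore /tʃ/ is basic and [k] is derived by depalatalization (palato-alveolar /tʃ/ becomes [k] when no front vowel follows).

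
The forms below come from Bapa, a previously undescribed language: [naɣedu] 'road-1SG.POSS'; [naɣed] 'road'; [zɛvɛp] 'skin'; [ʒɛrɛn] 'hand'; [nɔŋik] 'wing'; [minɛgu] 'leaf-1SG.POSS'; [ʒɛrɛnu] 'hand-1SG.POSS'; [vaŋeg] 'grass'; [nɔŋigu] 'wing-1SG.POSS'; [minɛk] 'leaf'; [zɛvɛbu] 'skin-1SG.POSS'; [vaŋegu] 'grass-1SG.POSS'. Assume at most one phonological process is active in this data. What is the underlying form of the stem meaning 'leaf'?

In [minɛk] and [minɛgu] the final segment of 'leaf' alternates: [k] ~ [g].
Compare 'grass', with invariant [g] in [vaŋeg] and [vaŋegu]: an analysis with underlying /g/ and a rule producing [k] in isolation would wrongly predict alternation here too.
So /k/ is underlying, and a rule of intervocalic voicing — voiceless stops become voiced between vowels — gives [g].
Hence 'leaf' is /minɛk/ underlyingly.

/minɛk/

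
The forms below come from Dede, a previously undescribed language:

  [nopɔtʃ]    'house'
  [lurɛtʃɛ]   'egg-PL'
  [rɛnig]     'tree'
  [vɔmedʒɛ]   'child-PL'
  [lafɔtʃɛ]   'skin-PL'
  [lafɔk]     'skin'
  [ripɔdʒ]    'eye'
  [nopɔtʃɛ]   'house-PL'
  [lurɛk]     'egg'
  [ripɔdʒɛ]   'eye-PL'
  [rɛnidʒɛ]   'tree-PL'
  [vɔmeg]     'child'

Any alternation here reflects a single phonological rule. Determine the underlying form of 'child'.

/vɔmeg/

In [vɔmedʒɛ] and [vɔmeg] the final segment of 'child' alternates: [dʒ] ~ [g].
But 'eye' keeps [dʒ] in both environments ([ripɔdʒɛ], [ripɔdʒ]), so there is no rule changing /dʒ/ to [g] in isolation.
The underlying segment must be /g/; /k/ and /g/ become palato-alveolar [tʃ] and [dʒ] before a front vowel, yielding [dʒ] there.
Hence 'child' is /vɔmeg/ underlyingly.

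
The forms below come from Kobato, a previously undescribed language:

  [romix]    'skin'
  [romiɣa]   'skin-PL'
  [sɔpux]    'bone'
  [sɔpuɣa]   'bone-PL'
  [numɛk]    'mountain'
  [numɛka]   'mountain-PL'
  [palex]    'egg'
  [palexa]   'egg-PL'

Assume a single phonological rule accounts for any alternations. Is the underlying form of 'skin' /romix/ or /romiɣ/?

/romiɣ/

The root 'skin' surfaces as [romix] and [romiɣa], with a stem-final [x] ~ [ɣ] alternation.
The stem 'egg' ([palex], [palexa]) shows [x] unchanged in both environments, so [x] cannot be basic with [ɣ] derived before the PL suffix.
Therefore /ɣ/ is basic and [x] is derived by word-final obstruent devoicing (voiced obstruents become voiceless word-finally).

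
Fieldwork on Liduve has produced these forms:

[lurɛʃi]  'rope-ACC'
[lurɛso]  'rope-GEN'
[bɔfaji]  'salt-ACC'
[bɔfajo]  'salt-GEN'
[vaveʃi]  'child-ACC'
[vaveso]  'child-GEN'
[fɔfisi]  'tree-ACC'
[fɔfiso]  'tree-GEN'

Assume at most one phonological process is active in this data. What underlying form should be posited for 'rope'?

/lurɛʃ/

The root 'rope' surfaces as [lurɛʃi] and [lurɛso], with a stem-final [ʃ] ~ [s] alternation.
If /s/ were underlying and a rule turned it into [ʃ] before the ACC suffix, 'tree' would also alternate; but it has [s] in both [fɔfisi] and [fɔfiso].
Therefore /ʃ/ is basic and [s] is derived by depalatalization (palato-alveolar /ʃ/ becomes [s] when no front vowel follows).
So 'rope' = /lurɛʃ/.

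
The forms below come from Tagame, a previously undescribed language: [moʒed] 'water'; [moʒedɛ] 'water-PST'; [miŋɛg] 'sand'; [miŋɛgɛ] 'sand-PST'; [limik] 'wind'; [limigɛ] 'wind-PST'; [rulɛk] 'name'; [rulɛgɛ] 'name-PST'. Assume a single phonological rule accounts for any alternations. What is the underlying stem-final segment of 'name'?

/k/

The stem for 'name' ends in [k] in [rulɛk] but [g] in [rulɛgɛ].
The stem 'sand' ([miŋɛg], [miŋɛgɛ]) shows [g] unchanged in both environments, so [g] cannot be basic with [k] derived in isolation.
The alternation reflects intervocalic voicing: voiceless stops become voiced between vowels. /k/ is underlying.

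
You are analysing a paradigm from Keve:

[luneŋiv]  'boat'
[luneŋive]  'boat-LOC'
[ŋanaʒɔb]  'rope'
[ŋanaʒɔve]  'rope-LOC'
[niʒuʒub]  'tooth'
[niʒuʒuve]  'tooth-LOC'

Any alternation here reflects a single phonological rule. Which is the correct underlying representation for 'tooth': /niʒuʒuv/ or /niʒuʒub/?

/niʒuʒub/

The root 'tooth' surfaces as [niʒuʒub] and [niʒuʒuve], with a stem-final [b] ~ [v] alternation.
If /v/ were underlying and a rule turned it into [b] in isolation, 'boat' would also alternate; but it has [v] in both [luneŋiv] and [luneŋive].
Therefore /b/ is basic and [v] is derived by intervocalic spirantization (voiced stops become fricatives between vowels).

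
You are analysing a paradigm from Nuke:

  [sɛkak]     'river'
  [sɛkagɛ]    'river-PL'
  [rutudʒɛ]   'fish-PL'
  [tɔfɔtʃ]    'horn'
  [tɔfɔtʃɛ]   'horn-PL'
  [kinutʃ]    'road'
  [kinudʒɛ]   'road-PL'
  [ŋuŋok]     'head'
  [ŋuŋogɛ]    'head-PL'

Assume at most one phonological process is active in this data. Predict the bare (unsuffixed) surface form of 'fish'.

[rututʃ]

The root 'road' surfaces as [kinutʃ] and [kinudʒɛ], with a stem-final [tʃ] ~ [dʒ] alternation.
Compare 'horn', with invariant [tʃ] in [tɔfɔtʃ] and [tɔfɔtʃɛ]: an analysis with underlying /tʃ/ and a rule producing [dʒ] before the PL suffix would wrongly predict alternation here too.
Therefore /dʒ/ is basic and [tʃ] is derived by word-final obstruent devoicing (voiced obstruents become voiceless word-finally).
The one attested form of 'fish', [rutudʒɛ], shows underlying /rutudʒ/. Applying the same rule word-finally gives [rututʃ].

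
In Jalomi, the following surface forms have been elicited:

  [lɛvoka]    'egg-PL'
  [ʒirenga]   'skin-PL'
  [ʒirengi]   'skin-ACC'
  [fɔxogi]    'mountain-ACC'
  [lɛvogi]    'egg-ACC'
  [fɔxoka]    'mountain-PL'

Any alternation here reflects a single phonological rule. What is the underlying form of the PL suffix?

The PL morpheme has two allomorphs, [-ga] and [-ka].
By contrast the ACC suffix keeps its initial [g] throughout — that segment must be underlying.
The PL suffix is therefore /-ka/ underlyingly, with post-nasal voicing: voiceless stops become voiced after a nasal.

/-ka/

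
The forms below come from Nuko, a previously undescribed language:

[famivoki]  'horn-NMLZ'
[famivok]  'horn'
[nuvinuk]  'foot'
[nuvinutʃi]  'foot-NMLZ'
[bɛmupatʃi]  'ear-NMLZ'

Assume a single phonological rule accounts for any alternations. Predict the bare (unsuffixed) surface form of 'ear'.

The root 'foot' surfaces as [nuvinutʃi] and [nuvinuk], with a stem-final [tʃ] ~ [k] alternation.
The stem 'horn' ([famivoki], [famivok]) shows [k] unchanged in both environments, so [k] cannot be basic with [tʃ] derived before the NMLZ suffix.
The underlying segment must be /tʃ/; palato-alveolar /tʃ/ becomes [k] when no front vowel follows, yielding [k] there.
The one attested form of 'ear', [bɛmupatʃi], shows underlying /bɛmupatʃ/. Applying the same rule when no front vowel follows gives [bɛmupak].

[bɛmupak]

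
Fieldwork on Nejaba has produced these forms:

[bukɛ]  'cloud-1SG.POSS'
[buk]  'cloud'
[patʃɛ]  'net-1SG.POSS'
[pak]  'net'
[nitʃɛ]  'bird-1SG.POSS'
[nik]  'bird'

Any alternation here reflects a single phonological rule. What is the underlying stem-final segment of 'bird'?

/tʃ/

'bird' shows [tʃ] ~ [k] at the end of the stem ([nitʃɛ] vs [nik]).
But 'cloud' keeps [k] in both environments ([bukɛ], [buk]), so there is no rule changing /k/ to [tʃ] before the 1SG.POSS suffix.
So /tʃ/ is underlying, and a rule of depalatalization — palato-alveolar /tʃ/ becomes [k] when no front vowel follows — gives [k].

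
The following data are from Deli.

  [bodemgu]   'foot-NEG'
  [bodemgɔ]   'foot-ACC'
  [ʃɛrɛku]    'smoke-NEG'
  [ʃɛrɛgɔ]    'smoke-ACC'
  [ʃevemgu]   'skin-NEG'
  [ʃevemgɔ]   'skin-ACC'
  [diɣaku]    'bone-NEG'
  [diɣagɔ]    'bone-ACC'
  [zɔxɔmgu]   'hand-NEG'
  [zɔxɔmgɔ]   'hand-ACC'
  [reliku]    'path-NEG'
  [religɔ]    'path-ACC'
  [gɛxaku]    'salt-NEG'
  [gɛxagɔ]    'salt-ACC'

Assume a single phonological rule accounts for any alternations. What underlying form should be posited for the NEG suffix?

The NEG suffix surfaces as [-gu] and [-ku], depending on the final segment of the stem.
The ACC suffix, which begins with [g], is invariant after every stem; so [g] is not altered by any rule here.
So the underlying form is /-ku/, and voiceless stops become voiced after a nasal.

/-ku/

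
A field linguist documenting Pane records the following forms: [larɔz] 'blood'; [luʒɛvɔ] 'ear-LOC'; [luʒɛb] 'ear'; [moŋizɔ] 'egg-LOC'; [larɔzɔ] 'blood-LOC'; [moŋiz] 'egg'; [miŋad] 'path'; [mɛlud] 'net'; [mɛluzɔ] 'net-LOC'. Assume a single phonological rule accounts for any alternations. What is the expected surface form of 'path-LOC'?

[miŋazɔ]

The stem for 'net' ends in [z] in [mɛluzɔ] but [d] in [mɛlud].
The stem 'blood' ([larɔzɔ], [larɔz]) shows [z] unchanged in both environments, so [z] cannot be basic with [d] derived in isolation.
The underlying segment must be /d/; voiced stops become fricatives between vowels, yielding [z] there.
The one attested form of 'path', [miŋad], shows underlying /miŋad/. Applying the same rule between vowels gives [miŋazɔ].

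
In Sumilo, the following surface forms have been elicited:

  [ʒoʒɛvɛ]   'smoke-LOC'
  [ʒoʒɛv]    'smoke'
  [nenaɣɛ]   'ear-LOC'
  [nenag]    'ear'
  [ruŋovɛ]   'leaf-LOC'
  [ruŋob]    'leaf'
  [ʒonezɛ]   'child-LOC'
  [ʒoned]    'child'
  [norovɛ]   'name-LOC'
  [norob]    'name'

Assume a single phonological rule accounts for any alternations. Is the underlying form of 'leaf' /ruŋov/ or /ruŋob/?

The stem for 'leaf' ends in [v] in [ruŋovɛ] but [b] in [ruŋob].
The stem 'smoke' ([ʒoʒɛvɛ], [ʒoʒɛv]) shows [v] unchanged in both environments, so [v] cannot be basic with [b] derived in isolation.
Therefore /b/ is basic and [v] is derived by intervocalic spirantization (voiced stops become fricatives between vowels).

/ruŋob/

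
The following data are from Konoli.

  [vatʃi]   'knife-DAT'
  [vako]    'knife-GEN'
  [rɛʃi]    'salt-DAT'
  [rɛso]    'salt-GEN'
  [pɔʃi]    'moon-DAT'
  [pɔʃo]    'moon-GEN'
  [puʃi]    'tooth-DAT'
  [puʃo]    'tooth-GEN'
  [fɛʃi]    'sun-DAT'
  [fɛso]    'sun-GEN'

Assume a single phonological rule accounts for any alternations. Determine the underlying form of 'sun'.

/fɛs/

'sun' shows [ʃ] ~ [s] at the end of the stem ([fɛʃi] vs [fɛso]).
If /ʃ/ were underlying and a rule turned it into [s] before the GEN suffix, 'tooth' would also alternate; but it has [ʃ] in both [puʃi] and [puʃo].
The alternation reflects palatalization before a front vowel: /k/ and /s/ become palato-alveolar [tʃ] and [ʃ] before a front vowel. /s/ is underlying.
So 'sun' = /fɛs/.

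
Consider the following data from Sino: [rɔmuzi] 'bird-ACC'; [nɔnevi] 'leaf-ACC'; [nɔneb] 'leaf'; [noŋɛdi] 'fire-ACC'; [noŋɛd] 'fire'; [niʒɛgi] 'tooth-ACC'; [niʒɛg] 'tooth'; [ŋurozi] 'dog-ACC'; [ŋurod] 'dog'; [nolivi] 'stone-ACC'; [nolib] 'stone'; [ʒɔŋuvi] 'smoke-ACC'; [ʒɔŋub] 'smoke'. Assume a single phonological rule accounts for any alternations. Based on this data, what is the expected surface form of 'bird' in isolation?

The root 'dog' surfaces as [ŋurozi] and [ŋurod], with a stem-final [z] ~ [d] alternation.
But 'fire' keeps [d] in both environments ([noŋɛdi], [noŋɛd]), so there is no rule changing /d/ to [z] before the ACC suffix.
So /z/ is underlying, and a rule of word-final hardening — voiced fricatives become stops word-finally — gives [d].
The one attested form of 'bird', [rɔmuzi], shows underlying /rɔmuz/. Applying the same rule word-finally gives [rɔmud].

[rɔmud]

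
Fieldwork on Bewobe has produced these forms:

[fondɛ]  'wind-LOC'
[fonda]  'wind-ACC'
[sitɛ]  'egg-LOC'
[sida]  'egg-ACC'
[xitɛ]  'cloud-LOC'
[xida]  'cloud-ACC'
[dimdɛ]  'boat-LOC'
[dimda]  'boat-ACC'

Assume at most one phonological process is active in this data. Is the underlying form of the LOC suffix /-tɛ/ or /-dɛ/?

The LOC suffix surfaces as [-dɛ] and [-tɛ], depending on the final segment of the stem.
The ACC suffix, which begins with [d], is invariant after every stem; so [d] is not altered by any rule here.
The LOC suffix is therefore /-tɛ/ underlyingly, with post-nasal voicing: voiceless stops become voiced after a nasal.

/-tɛ/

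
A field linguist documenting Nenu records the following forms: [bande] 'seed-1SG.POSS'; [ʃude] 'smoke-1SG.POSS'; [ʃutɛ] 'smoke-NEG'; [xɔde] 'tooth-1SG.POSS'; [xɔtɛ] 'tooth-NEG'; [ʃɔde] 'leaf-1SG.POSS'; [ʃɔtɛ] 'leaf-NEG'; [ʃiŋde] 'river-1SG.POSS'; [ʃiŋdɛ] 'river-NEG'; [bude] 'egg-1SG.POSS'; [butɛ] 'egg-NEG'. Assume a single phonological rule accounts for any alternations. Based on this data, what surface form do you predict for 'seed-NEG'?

[bandɛ]

The NEG suffix surfaces as [-dɛ] and [-tɛ], depending on the final segment of the stem.
By contrast the 1SG.POSS suffix keeps its initial [d] throughout — that segment must be underlying.
So the underlying form is /-tɛ/, and voiceless stops become voiced after a nasal.
After 'seed', which ends in a nasal, the suffix surfaces as [-dɛ], giving [bandɛ].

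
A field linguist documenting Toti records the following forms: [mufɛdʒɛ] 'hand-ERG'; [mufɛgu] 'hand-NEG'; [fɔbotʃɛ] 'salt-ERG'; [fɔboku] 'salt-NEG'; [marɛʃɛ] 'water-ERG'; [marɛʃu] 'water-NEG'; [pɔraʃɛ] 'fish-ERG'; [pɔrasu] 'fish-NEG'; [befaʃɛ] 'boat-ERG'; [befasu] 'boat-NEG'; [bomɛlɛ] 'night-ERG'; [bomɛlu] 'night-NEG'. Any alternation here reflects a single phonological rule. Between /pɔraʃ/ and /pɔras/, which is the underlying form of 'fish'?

/pɔras/

The stem for 'fish' ends in [ʃ] in [pɔraʃɛ] but [s] in [pɔrasu].
If /ʃ/ were underlying and a rule turned it into [s] before the NEG suffix, 'water' would also alternate; but it has [ʃ] in both [marɛʃɛ] and [marɛʃu].
The alternation reflects palatalization before a front vowel: /k/, /g/ and /s/ become palato-alveolar [tʃ], [dʒ] and [ʃ] before a front vowel. /s/ is underlying.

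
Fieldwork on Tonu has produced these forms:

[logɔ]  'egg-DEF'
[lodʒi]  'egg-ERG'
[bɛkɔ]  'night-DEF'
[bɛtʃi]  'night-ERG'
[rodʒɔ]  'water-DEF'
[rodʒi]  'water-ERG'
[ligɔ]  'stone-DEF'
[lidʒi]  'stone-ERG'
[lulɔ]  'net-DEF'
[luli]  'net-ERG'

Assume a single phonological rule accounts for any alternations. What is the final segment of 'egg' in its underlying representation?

The root 'egg' surfaces as [logɔ] and [lodʒi], with a stem-final [g] ~ [dʒ] alternation.
The stem 'water' ([rodʒɔ], [rodʒi]) shows [dʒ] unchanged in both environments, so [dʒ] cannot be basic with [g] derived before the DEF suffix.
So /g/ is underlying, and a rule of palatalization before a front vowel — /k/ and /g/ become palato-alveolar [tʃ] and [dʒ] before a front vowel — gives [dʒ].

/g/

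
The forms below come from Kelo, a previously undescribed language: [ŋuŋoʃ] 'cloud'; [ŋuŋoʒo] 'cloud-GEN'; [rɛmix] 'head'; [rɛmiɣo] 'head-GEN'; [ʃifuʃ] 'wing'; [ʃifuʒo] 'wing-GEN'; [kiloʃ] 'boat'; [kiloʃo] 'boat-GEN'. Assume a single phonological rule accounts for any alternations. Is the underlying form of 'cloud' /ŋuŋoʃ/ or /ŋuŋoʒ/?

The root 'cloud' surfaces as [ŋuŋoʃ] and [ŋuŋoʒo], with a stem-final [ʃ] ~ [ʒ] alternation.
Compare 'boat', with invariant [ʃ] in [kiloʃ] and [kiloʃo]: an analysis with underlying /ʃ/ and a rule producing [ʒ] before the GEN suffix would wrongly predict alternation here too.
Therefore /ʒ/ is basic and [ʃ] is derived by word-final obstruent devoicing (voiced obstruents become voiceless word-finally).

/ŋuŋoʒ/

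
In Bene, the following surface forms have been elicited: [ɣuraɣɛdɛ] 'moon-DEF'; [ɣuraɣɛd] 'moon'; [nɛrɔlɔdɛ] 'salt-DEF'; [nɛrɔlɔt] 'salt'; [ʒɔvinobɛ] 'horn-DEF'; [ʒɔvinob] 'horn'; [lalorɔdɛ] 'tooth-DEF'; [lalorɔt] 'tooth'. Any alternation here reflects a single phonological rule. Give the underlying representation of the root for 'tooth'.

/lalorɔt/

The stem for 'tooth' ends in [d] in [lalorɔdɛ] but [t] in [lalorɔt].
The stem 'moon' ([ɣuraɣɛdɛ], [ɣuraɣɛd]) shows [d] unchanged in both environments, so [d] cannot be basic with [t] derived in isolation.
Therefore /t/ is basic and [d] is derived by intervocalic voicing (voiceless stops become voiced between vowels).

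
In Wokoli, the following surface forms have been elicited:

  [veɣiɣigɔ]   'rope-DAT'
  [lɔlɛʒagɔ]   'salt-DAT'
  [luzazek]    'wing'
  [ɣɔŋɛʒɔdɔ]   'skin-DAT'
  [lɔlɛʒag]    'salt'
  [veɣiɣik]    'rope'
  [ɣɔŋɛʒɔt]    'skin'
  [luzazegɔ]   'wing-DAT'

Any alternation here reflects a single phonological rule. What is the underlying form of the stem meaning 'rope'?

The stem for 'rope' ends in [g] in [veɣiɣigɔ] but [k] in [veɣiɣik].
The stem 'salt' ([lɔlɛʒagɔ], [lɔlɛʒag]) shows [g] unchanged in both environments, so [g] cannot be basic with [k] derived in isolation.
The alternation reflects intervocalic voicing: voiceless stops become voiced between vowels. /k/ is underlying.

/veɣiɣik/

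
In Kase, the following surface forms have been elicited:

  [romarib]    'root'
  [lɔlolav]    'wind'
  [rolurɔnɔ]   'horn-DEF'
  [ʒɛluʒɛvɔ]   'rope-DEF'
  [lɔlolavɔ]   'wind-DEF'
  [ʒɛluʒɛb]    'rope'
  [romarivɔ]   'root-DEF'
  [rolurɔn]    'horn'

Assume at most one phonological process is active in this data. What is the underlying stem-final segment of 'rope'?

'rope' shows [v] ~ [b] at the end of the stem ([ʒɛluʒɛvɔ] vs [ʒɛluʒɛb]).
Compare 'wind', with invariant [v] in [lɔlolavɔ] and [lɔlolav]: an analysis with underlying /v/ and a rule producing [b] in isolation would wrongly predict alternation here too.
The alternation reflects intervocalic spirantization: voiced stops become fricatives between vowels. /b/ is underlying.

/b/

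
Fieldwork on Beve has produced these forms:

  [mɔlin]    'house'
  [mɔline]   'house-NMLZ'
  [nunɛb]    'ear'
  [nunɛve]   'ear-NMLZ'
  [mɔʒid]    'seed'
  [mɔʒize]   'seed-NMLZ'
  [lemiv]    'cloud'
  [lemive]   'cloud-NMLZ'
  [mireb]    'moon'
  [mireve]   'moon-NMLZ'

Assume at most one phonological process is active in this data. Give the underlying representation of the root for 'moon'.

/mireb/

'moon' shows [b] ~ [v] at the end of the stem ([mireb] vs [mireve]).
If /v/ were underlying and a rule turned it into [b] in isolation, 'cloud' would also alternate; but it has [v] in both [lemiv] and [lemive].
Therefore /b/ is basic and [v] is derived by intervocalic spirantization (voiced stops become fricatives between vowels).
The underlying form of 'moon' is therefore /mireb/.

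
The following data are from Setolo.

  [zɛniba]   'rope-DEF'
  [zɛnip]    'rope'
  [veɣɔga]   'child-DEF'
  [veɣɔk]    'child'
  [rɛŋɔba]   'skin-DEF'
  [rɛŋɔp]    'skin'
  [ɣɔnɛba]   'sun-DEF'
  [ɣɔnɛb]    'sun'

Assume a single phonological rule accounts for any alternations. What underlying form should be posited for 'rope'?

'rope' shows [b] ~ [p] at the end of the stem ([zɛniba] vs [zɛnip]).
The stem 'sun' ([ɣɔnɛba], [ɣɔnɛb]) shows [b] unchanged in both environments, so [b] cannot be basic with [p] derived in isolation.
The underlying segment must be /p/; voiceless stops become voiced between vowels, yielding [b] there.
So 'rope' = /zɛnip/.

/zɛnip/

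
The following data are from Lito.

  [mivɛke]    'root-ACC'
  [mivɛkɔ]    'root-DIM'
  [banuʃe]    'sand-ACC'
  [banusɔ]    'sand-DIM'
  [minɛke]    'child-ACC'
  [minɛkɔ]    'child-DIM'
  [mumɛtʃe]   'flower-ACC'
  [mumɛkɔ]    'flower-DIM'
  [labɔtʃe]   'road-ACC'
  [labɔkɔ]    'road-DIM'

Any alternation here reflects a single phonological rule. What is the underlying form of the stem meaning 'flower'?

The root 'flower' surfaces as [mumɛtʃe] and [mumɛkɔ], with a stem-final [tʃ] ~ [k] alternation.
Compare 'root', with invariant [k] in [mivɛke] and [mivɛkɔ]: an analysis with underlying /k/ and a rule producing [tʃ] before the ACC suffix would wrongly predict alternation here too.
The underlying segment must be /tʃ/; palato-alveolar /tʃ/ and /ʃ/ become [k] and [s] when no front vowel follows, yielding [k] there.
The underlying form of 'flower' is therefore /mumɛtʃ/.

/mumɛtʃ/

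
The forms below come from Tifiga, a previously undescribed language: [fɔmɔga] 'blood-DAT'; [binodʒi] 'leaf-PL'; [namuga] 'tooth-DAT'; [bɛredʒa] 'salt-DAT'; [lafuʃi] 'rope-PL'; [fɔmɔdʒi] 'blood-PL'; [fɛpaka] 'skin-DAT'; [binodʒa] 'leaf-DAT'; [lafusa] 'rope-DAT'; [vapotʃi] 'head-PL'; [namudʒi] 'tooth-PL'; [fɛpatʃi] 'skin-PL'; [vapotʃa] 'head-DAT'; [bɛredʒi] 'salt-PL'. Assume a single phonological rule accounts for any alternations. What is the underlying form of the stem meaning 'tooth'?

In [namudʒi] and [namuga] the final segment of 'tooth' alternates: [dʒ] ~ [g].
But 'leaf' keeps [dʒ] in both environments ([binodʒi], [binodʒa]), so there is no rule changing /dʒ/ to [g] before the DAT suffix.
Therefore /g/ is basic and [dʒ] is derived by palatalization before a front vowel (/k/, /g/ and /s/ become palato-alveolar [tʃ], [dʒ] and [ʃ] before a front vowel).

/namug/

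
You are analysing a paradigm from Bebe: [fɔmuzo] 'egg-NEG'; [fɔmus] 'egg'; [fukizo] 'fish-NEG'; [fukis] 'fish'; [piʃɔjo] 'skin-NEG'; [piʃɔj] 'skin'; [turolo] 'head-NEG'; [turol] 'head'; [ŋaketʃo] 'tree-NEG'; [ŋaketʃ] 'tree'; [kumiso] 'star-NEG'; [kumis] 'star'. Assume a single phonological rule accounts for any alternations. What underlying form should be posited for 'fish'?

/fukiz/

'fish' shows [z] ~ [s] at the end of the stem ([fukizo] vs [fukis]).
The stem 'star' ([kumiso], [kumis]) shows [s] unchanged in both environments, so [s] cannot be basic with [z] derived before the NEG suffix.
So /z/ is underlying, and a rule of word-final obstruent devoicing — voiced obstruents become voiceless word-finally — gives [s].
So 'fish' = /fukiz/.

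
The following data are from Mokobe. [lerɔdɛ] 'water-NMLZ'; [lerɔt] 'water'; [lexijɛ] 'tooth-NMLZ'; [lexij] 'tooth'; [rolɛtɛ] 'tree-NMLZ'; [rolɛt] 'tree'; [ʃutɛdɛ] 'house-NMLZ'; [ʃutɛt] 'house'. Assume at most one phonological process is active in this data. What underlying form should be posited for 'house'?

/ʃutɛd/

The root 'house' surfaces as [ʃutɛdɛ] and [ʃutɛt], with a stem-final [d] ~ [t] alternation.
If /t/ were underlying and a rule turned it into [d] before the NMLZ suffix, 'tree' would also alternate; but it has [t] in both [rolɛtɛ] and [rolɛt].
So /d/ is underlying, and a rule of word-final obstruent devoicing — voiced obstruents become voiceless word-finally — gives [t].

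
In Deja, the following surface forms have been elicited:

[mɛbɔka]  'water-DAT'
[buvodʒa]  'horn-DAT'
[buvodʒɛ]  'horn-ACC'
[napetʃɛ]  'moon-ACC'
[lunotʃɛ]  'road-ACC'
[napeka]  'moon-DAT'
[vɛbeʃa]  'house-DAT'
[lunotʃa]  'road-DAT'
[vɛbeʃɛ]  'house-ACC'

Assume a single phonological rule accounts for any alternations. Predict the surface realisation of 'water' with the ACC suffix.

The root 'moon' surfaces as [napeka] and [napetʃɛ], with a stem-final [k] ~ [tʃ] alternation.
The stem 'road' ([lunotʃa], [lunotʃɛ]) shows [tʃ] unchanged in both environments, so [tʃ] cannot be basic with [k] derived before the DAT suffix.
Therefore /k/ is basic and [tʃ] is derived by palatalization before a front vowel (/k/ becomes palato-alveolar [tʃ] before a front vowel).
The one attested form of 'water', [mɛbɔka], shows underlying /mɛbɔk/. Applying the same rule before a front vowel gives [mɛbɔtʃɛ].

[mɛbɔtʃɛ]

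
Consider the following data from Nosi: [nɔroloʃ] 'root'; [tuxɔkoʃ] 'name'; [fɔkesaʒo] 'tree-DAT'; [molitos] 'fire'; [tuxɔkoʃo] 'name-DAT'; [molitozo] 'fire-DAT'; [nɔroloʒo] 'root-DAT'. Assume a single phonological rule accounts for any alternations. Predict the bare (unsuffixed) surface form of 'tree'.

[fɔkesaʃ]

The root 'root' surfaces as [nɔroloʃ] and [nɔroloʒo], with a stem-final [ʃ] ~ [ʒ] alternation.
If /ʃ/ were underlying and a rule turned it into [ʒ] before the DAT suffix, 'name' would also alternate; but it has [ʃ] in both [tuxɔkoʃ] and [tuxɔkoʃo].
So /ʒ/ is underlying, and a rule of word-final obstruent devoicing — voiced obstruents become voiceless word-finally — gives [ʃ].
The one attested form of 'tree', [fɔkesaʒo], shows underlying /fɔkesaʒ/. Applying the same rule word-finally gives [fɔkesaʃ].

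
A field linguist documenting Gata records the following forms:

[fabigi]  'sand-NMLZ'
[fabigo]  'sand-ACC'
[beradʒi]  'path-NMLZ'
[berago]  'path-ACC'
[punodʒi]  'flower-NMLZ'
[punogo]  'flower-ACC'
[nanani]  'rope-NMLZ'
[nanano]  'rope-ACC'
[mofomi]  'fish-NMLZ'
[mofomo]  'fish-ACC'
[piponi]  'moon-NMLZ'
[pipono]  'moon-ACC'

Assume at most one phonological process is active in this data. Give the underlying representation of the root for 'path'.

In [beradʒi] and [berago] the final segment of 'path' alternates: [dʒ] ~ [g].
The stem 'sand' ([fabigi], [fabigo]) shows [g] unchanged in both environments, so [g] cannot be basic with [dʒ] derived before the NMLZ suffix.
Therefore /dʒ/ is basic and [g] is derived by depalatalization (palato-alveolar /dʒ/ becomes [g] when no front vowel follows).

/beradʒ/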